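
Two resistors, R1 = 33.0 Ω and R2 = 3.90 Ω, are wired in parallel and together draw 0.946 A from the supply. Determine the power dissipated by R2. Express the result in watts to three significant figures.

We need the common branch voltage; get it from I_total × R_eq, then P = V²/R for the branch.
1/R_eq = 1/33.0 + 1/3.90 ⇒ R_eq = 3.488 Ω
V = I_total × R_eq = 0.9460 × 3.488 = 3.299 V
P_R2 = V² / R2 = (3.299)² / 3.90 = 2.791 W

2.79 W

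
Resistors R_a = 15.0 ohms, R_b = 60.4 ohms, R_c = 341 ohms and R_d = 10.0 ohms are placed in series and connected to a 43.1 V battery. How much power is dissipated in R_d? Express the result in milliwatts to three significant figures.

In a series string the same current flows through every resistor — find that current, then P = I²R for the one we want.
R_total = 15.0 + 60.4 + 341 + 10.0 = 426.4 Ω
I = V / R_total = 43.1 / 426.4 = 0.1011 A
P_R_d = I² × R_d = (0.1011)² × 10.0 = 0.1022 W

102 mW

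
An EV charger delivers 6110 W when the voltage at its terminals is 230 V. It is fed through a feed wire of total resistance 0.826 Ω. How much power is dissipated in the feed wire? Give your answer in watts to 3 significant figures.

The feed wire and load are in series, so the same current flows in both; the loss is I²R_line.
I = P / V = 6110 / 230 = 26.57 A through the feed wire.
P_line = I² R_line = (26.57)² × 0.826 = 582.9 W

583 W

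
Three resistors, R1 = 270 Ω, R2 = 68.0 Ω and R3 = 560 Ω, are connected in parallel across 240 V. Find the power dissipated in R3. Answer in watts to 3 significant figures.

Every branch has 240 V across it, so for R3 the power is simply V²/R.
P_R3 = V² / R3 = (240)² / 560 Ω = 102.9 W

103 W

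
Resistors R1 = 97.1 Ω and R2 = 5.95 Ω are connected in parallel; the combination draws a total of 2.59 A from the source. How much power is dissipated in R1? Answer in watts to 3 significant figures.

We need the common branch voltage; get it from I_total × R_eq, then P = V²/R for the branch.
1/R_eq = 1/97.1 + 1/5.95 ⇒ R_eq = 5.606 Ω
V = I_total × R_eq = 2.590 × 5.606 = 14.52 V
P_R1 = V² / R1 = (14.52)² / 97.1 = 2.171 W

2.17 W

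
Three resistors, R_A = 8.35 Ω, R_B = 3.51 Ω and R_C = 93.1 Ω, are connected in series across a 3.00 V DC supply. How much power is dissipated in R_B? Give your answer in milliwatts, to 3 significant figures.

Since the resistors are in series they all carry the loop current I = V/R_total; the power in any one is I²R.
R_total = 8.35 + 3.51 + 93.1 = 105.0 Ω
I = V / R_total = 3.00 / 105.0 = 0.02858 A
P_R_B = I² × R_B = (0.02858)² × 3.51 = 0.002867 W

2.87 mW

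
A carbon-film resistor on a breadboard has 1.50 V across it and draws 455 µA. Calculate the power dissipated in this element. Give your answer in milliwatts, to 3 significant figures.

0.682 mW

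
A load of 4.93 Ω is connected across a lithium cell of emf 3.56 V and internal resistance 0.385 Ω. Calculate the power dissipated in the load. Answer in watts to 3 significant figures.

2.21 W

The internal resistance and the load are in series, so the same I flows through both; get I from ε/(r+R), then I²R for the load.
I = ε / (r + R) = 3.56 / (0.385 + 4.93) = 0.6698 A
P_load = I² R = (0.6698)² × 4.93 = 2.212 W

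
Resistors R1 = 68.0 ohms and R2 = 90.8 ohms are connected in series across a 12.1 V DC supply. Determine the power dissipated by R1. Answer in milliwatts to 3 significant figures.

Since the resistors are in series they all carry the loop current I = V/R_total; the power in any one is I²R.
R_total = 68.0 + 90.8 = 158.8 Ω
I = V / R_total = 12.1 / 158.8 = 0.07620 A
P_R1 = I² × R1 = (0.07620)² × 68.0 = 0.3948 W

395 mW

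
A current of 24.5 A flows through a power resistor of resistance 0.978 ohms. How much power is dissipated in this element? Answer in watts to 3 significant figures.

587 W

The current through and the resistance of the element are both given; use P = I²R.
P = (24.50 A)² × 0.978 Ω = 587.0 W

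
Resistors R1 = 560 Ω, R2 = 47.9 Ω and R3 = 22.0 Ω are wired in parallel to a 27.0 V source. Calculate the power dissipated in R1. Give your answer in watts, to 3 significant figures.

1.30 W

Parallel branches share the same voltage; P = V²/R gives the branch power in one step.
P_R1 = V² / R1 = (27.0)² / 560 Ω = 1.302 W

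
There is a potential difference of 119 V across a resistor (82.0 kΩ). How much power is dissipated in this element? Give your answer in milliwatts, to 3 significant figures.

V and R are stated; P = V²/R avoids computing the current.
P = (119 V)² / 82000 Ω = 0.1727 W

173 mW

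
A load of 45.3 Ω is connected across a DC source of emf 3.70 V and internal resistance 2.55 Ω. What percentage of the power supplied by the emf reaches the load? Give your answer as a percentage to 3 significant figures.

94.7 %

η = P_load/(P_load+P_int) = I²R/(I²R+I²r) = R/(R+r) — the I² cancels for series elements.
η = R / (R + r) = 45.3 / (45.3 + 2.55) = 0.9467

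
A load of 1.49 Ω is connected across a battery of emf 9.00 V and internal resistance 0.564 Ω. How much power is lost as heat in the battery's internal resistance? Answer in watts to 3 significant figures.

10.8 W

Internal loss is I²r, with I set by the total series resistance r+R.
I = ε / (r + R) = 9.00 / (0.564 + 1.49) = 4.382 A
P_int = I² r = (4.382)² × 0.564 = 10.83 W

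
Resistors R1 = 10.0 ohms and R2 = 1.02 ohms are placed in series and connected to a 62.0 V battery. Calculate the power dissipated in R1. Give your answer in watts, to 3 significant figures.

Since the resistors are in series they all carry the loop current I = V/R_total; the power in any one is I²R.
R_total = 10.0 + 1.02 = 11.02 Ω
I = V / R_total = 62.0 / 11.02 = 5.626 A
P_R1 = I² × R1 = (5.626)² × 10.0 = 316.5 W

317 W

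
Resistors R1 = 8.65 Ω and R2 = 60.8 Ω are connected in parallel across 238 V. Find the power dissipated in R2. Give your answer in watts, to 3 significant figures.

932 W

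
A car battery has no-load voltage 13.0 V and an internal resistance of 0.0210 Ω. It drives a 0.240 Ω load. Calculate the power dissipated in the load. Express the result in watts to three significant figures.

Find the circuit current first, then P = I²R for the load (series elements share I).
I = ε / (r + R) = 13.0 / (0.0210 + 0.240) = 49.81 A
P_load = I² R = (49.81)² × 0.240 = 595.4 W

595 W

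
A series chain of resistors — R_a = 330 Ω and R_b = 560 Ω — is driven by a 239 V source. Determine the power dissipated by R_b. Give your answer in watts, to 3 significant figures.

40.4 W

Series elements share the same current, so find I first, then use P = I²R.
R_total = 330 + 560 = 890.0 Ω
I = V / R_total = 239 / 890.0 = 0.2685 A
P_R_b = I² × R_b = (0.2685)² × 560 = 40.38 W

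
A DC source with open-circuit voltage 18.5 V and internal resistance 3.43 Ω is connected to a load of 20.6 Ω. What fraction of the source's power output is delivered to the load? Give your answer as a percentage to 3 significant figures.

85.7 %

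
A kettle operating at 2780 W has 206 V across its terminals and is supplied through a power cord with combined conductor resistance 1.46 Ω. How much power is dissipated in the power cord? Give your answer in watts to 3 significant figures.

The power cord and load are in series, so the same current flows in both; the loss is I²R_line.
I = P / V = 2780 / 206 = 13.50 A through the power cord.
P_line = I² R_line = (13.50)² × 1.46 = 265.9 W

266 W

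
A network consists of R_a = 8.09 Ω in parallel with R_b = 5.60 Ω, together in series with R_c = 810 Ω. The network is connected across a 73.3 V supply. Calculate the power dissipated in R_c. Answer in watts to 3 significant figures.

6.58 W

Combine R_a and R_b into their parallel equivalent first, reducing the network to two series resistors.
R_p = (8.09×5.60)/(8.09+5.60) = 3.309 Ω
R_total = R_p + 810 = 3.309 + 810 = 813.3 Ω
I = V / R_total = 73.3 / 813.3 = 0.09013 A
R_c is the series element, so its power is I²R.
P_R_c = (0.09013)² × 810 = 6.579 W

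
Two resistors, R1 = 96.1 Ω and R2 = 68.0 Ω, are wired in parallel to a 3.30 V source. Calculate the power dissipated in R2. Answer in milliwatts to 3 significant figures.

160 mW

Parallel branches share the same voltage; P = V²/R gives the branch power in one step.
P_R2 = V² / R2 = (3.30)² / 68.0 Ω = 0.1601 W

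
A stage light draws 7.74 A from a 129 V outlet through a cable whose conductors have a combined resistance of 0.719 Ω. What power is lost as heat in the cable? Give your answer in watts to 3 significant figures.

43.1 W

Only the current and the line resistance are needed for the I²R loss.
The cable carries the full 7.74 A.
P_line = I² R_line = (7.740)² × 0.719 = 43.07 W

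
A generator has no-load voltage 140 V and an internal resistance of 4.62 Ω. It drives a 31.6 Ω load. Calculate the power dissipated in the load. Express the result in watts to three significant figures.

472 W

Find the circuit current first, then P = I²R for the load (series elements share I).
I = ε / (r + R) = 140 / (4.62 + 31.6) = 3.865 A
P_load = I² R = (3.865)² × 31.6 = 472.1 W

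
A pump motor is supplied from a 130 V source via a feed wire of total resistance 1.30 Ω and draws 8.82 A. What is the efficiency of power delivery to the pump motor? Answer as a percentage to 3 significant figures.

The feed wire carries the full 8.82 A.
P_line = I² R_line = (8.820)² × 1.30 = 101.1 W
P_source = V I = 130 × 8.820 = 1147 W; P_load = 1045 W
η = P_load / P_source = 1045 / 1147 = 0.9118

91.2 %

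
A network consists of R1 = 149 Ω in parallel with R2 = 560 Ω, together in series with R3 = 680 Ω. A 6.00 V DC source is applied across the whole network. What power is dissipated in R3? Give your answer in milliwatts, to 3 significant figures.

38.5 mW

Combine R1 and R2 into their parallel equivalent first, reducing the network to two series resistors.
R_p = (149×560)/(149+560) = 117.7 Ω
R_total = R_p + 680 = 117.7 + 680 = 797.7 Ω
I = V / R_total = 6.00 / 797.7 = 0.007522 A
R3 is the series element, so its power is I²R.
P_R3 = (0.007522)² × 680 = 0.03847 W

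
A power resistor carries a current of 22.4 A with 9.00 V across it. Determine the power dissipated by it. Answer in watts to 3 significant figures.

Since both terminal voltage and current are stated, P = V I gives the power in one step.
P = 9.00 V × 22.40 A = 201.6 W

202 W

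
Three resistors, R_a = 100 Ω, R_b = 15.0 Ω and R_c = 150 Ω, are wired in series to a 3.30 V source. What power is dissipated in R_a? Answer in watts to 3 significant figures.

0.0155 W

Since the resistors are in series they all carry the loop current I = V/R_total; the power in any one is I²R.
R_total = 100 + 15.0 + 150 = 265.0 Ω
I = V / R_total = 3.30 / 265.0 = 0.01245 A
P_R_a = I² × R_a = (0.01245)² × 100 = 0.01551 W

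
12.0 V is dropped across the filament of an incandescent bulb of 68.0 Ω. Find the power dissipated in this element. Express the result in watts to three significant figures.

2.12 W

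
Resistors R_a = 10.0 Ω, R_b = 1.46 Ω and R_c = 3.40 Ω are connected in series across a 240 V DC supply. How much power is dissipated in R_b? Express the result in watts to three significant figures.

381 W

Since the resistors are in series they all carry the loop current I = V/R_total; the power in any one is I²R.
R_total = 10.0 + 1.46 + 3.40 = 14.86 Ω
I = V / R_total = 240 / 14.86 = 16.15 A
P_R_b = I² × R_b = (16.15)² × 1.46 = 380.8 W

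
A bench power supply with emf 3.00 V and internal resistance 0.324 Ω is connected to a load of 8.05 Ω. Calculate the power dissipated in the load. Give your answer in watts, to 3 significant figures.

The internal resistance and the load are in series, so the same I flows through both; get I from ε/(r+R), then I²R for the load.
I = ε / (r + R) = 3.00 / (0.324 + 8.05) = 0.3583 A
P_load = I² R = (0.3583)² × 8.05 = 1.033 W

1.03 W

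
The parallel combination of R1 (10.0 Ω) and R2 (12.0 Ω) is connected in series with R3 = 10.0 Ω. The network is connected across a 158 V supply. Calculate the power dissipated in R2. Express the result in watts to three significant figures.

259 W

Collapse the R1‖R2 pair into one equivalent R_p; then R_p and R3 form a series string.
R_p = (10.0×12.0)/(10.0+12.0) = 5.455 Ω
R_total = R_p + 10.0 = 5.455 + 10.0 = 15.45 Ω
I = V / R_total = 158 / 15.45 = 10.22 A
Voltage across the parallel pair: V_p = I × R_p = 10.22 × 5.455 = 55.76 V
R2 sits across V_p; its power is V_p²/R.
P_R2 = (55.76)² / 12.0 = 259.1 W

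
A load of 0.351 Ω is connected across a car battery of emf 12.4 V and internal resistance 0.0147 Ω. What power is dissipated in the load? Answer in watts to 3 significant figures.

Load and internal resistance form a series loop — compute the loop current, then the load power via I²R.
I = ε / (r + R) = 12.4 / (0.0147 + 0.351) = 33.91 A
P_load = I² R = (33.91)² × 0.351 = 403.6 W

404 W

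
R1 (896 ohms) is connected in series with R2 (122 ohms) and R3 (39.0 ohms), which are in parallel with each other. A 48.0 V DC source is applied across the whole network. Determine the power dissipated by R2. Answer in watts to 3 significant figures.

First combine the parallel branches into one equivalent R_p, then R1 + R_p is a series pair.
R_p = (122×39.0)/(122+39.0) = 29.55 Ω
R_total = 896 + 29.55 = 925.6 Ω
I = V / R_total = 48.0 / 925.6 = 0.05186 A
Voltage across the parallel pair: V_p = I × R_p = 0.05186 × 29.55 = 1.533 V
R2 is across V_p, so use P = V²/R for that branch.
P_R2 = (1.533)² / 122 = 0.01925 W

0.0193 W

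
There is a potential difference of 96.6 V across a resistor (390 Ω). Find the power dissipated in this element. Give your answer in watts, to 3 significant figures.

23.9 W

With V across and R both known, P = V²/R gives the dissipation directly.
P = (96.6 V)² / 390 Ω = 23.93 W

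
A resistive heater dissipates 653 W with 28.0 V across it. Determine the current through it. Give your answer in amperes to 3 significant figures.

23.3 A

Rearranging the power relation for the two known quantities gives I = P / V.
I = 653 / 28.0 = 23.32 A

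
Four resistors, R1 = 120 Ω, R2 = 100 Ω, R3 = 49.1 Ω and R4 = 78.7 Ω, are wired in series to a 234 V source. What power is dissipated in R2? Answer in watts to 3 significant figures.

In a series string the same current flows through every resistor — find that current, then P = I²R for the one we want.
R_total = 120 + 100 + 49.1 + 78.7 = 347.8 Ω
I = V / R_total = 234 / 347.8 = 0.6728 A
P_R2 = I² × R2 = (0.6728)² × 100 = 45.27 W

45.3 W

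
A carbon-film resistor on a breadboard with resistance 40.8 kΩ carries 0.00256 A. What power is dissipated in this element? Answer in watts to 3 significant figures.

0.267 W

With I and R stated, P = I²R applies in one step.
P = (0.002560 A)² × 40800 Ω = 0.2674 W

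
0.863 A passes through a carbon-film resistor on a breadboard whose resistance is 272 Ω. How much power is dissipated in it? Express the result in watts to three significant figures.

The current through and the resistance of the element are both given; use P = I²R.
P = (0.8630 A)² × 272 Ω = 202.6 W

203 W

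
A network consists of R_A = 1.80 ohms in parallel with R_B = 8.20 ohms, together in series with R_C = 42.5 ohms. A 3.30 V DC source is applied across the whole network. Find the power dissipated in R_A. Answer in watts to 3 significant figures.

Combine R_A and R_B into their parallel equivalent first, reducing the network to two series resistors.
R_p = (1.80×8.20)/(1.80+8.20) = 1.476 Ω
R_total = R_p + 42.5 = 1.476 + 42.5 = 43.98 Ω
I = V / R_total = 3.30 / 43.98 = 0.07504 A
Voltage across the parallel pair: V_p = I × R_p = 0.07504 × 1.476 = 0.1108 V
R_A sits across V_p; its power is V_p²/R.
P_R_A = (0.1108)² / 1.80 = 0.006815 W

0.00682 W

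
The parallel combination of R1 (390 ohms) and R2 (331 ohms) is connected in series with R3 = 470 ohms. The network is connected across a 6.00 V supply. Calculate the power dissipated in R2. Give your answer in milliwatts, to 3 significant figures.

8.28 mW

Combine R1 and R2 into their parallel equivalent first, reducing the network to two series resistors.
R_p = (390×331)/(390+331) = 179.0 Ω
R_total = R_p + 470 = 179.0 + 470 = 649.0 Ω
I = V / R_total = 6.00 / 649.0 = 0.009244 A
Voltage across the parallel pair: V_p = I × R_p = 0.009244 × 179.0 = 1.655 V
R2 sits across V_p; its power is V_p²/R.
P_R2 = (1.655)² / 331 = 0.008276 W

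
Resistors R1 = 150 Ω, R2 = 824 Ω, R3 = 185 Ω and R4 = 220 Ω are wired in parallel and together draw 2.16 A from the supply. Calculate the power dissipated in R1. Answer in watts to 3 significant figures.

The branches share the same voltage, but only the total current is given — find V from the equivalent resistance first.
1/R_eq = 1/150 + 1/824 + 1/185 + 1/220 ⇒ R_eq = 56.08 Ω
V = I_total × R_eq = 2.160 × 56.08 = 121.1 V
P_R1 = V² / R1 = (121.1)² / 150 = 97.83 W

97.8 W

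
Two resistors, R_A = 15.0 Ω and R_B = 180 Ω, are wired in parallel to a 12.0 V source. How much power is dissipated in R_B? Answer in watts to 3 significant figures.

R_B sits directly across the source, so P = V²/R with V = 12.0 V.
P_R_B = V² / R_B = (12.0)² / 180 Ω = 0.8000 W

0.800 W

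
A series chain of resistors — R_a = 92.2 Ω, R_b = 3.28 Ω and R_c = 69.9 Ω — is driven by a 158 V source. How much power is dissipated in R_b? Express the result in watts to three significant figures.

Every series element carries the same I. Get I from the total resistance, then P = I² × R_b.
R_total = 92.2 + 3.28 + 69.9 = 165.4 Ω
I = V / R_total = 158 / 165.4 = 0.9554 A
P_R_b = I² × R_b = (0.9554)² × 3.28 = 2.994 W

2.99 W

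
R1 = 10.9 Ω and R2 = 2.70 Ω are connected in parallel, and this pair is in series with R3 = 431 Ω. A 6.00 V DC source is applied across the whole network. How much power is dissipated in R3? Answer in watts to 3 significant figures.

0.0827 W

First find R_p for the parallel pair, then treat R_p + R3 as a series loop.
R_p = (10.9×2.70)/(10.9+2.70) = 2.164 Ω
R_total = R_p + 431 = 2.164 + 431 = 433.2 Ω
I = V / R_total = 6.00 / 433.2 = 0.01385 A
R3 carries the full series current, so P = I²R.
P_R3 = (0.01385)² × 431 = 0.08269 W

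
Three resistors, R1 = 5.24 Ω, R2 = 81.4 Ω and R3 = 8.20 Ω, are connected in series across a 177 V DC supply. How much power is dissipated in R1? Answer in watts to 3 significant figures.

In a series string the same current flows through every resistor — find that current, then P = I²R for the one we want.
R_total = 5.24 + 81.4 + 8.20 = 94.84 Ω
I = V / R_total = 177 / 94.84 = 1.866 A
P_R1 = I² × R1 = (1.866)² × 5.24 = 18.25 W

18.3 W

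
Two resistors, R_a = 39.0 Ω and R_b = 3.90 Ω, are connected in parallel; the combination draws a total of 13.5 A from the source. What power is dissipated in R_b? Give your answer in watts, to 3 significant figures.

587 W

We need the common branch voltage; get it from I_total × R_eq, then P = V²/R for the branch.
1/R_eq = 1/39.0 + 1/3.90 ⇒ R_eq = 3.545 Ω
V = I_total × R_eq = 13.50 × 3.545 = 47.86 V
P_R_b = V² / R_b = (47.86)² / 3.90 = 587.4 W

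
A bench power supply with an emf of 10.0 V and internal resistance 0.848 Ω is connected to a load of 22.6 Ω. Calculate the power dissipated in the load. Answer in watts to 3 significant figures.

4.11 W

Load and internal resistance form a series loop — compute the loop current, then the load power via I²R.
I = ε / (r + R) = 10.0 / (0.848 + 22.6) = 0.4265 A
P_load = I² R = (0.4265)² × 22.6 = 4.111 W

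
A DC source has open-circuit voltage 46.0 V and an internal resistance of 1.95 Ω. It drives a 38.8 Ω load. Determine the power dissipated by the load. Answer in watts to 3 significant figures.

Load and internal resistance form a series loop — compute the loop current, then the load power via I²R.
I = ε / (r + R) = 46.0 / (1.95 + 38.8) = 1.129 A
P_load = I² R = (1.129)² × 38.8 = 49.44 W

49.4 W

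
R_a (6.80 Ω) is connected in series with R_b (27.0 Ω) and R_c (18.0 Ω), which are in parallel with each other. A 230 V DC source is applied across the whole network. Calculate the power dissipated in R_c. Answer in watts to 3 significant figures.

1110 W

First combine the parallel branches into one equivalent R_p, then R_a + R_p is a series pair.
R_p = (27.0×18.0)/(27.0+18.0) = 10.80 Ω
R_total = 6.80 + 10.80 = 17.60 Ω
I = V / R_total = 230 / 17.60 = 13.07 A
Voltage across the parallel pair: V_p = I × R_p = 13.07 × 10.80 = 141.1 V
With V_p across R_c, its power is V_p²/R_c.
P_R_c = (141.1)² / 18.0 = 1107 W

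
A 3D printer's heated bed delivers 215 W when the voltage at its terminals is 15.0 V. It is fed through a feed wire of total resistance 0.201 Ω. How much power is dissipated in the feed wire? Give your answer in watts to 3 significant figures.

41.3 W

Line loss is just I²R for the cable — we know both I and R_line directly.
I = P / V = 215 / 15.0 = 14.33 A through the feed wire.
P_line = I² R_line = (14.33)² × 0.201 = 41.29 W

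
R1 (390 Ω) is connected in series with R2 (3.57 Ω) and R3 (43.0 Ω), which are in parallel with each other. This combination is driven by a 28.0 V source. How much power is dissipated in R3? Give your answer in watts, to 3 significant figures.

0.00128 W

Collapse R2‖R3 to a single equivalent, reducing the network to two series elements.
R_p = (3.57×43.0)/(3.57+43.0) = 3.296 Ω
R_total = 390 + 3.296 = 393.3 Ω
I = V / R_total = 28.0 / 393.3 = 0.07119 A
Voltage across the parallel pair: V_p = I × R_p = 0.07119 × 3.296 = 0.2347 V
R3 sees V_p directly, so P = V_p² / R3.
P_R3 = (0.2347)² / 43.0 = 0.001281 W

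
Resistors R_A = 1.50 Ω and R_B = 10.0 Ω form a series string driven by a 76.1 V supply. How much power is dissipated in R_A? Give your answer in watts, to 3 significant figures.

In a series string the same current flows through every resistor — find that current, then P = I²R for the one we want.
R_total = 1.50 + 10.0 = 11.50 Ω
I = V / R_total = 76.1 / 11.50 = 6.617 A
P_R_A = I² × R_A = (6.617)² × 1.50 = 65.68 W

65.7 W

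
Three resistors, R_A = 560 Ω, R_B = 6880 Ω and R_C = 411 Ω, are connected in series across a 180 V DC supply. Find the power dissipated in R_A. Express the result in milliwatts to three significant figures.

Since the resistors are in series they all carry the loop current I = V/R_total; the power in any one is I²R.
R_total = 560 + 6880 + 411 = 7851 Ω
I = V / R_total = 180 / 7851 = 0.02293 A
P_R_A = I² × R_A = (0.02293)² × 560 = 0.2944 W

294 mW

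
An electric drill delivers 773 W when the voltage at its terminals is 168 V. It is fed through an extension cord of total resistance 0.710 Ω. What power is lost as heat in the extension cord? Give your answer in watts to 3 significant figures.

The extension cord and load are in series, so the same current flows in both; the loss is I²R_line.
I = P / V = 773 / 168 = 4.601 A through the extension cord.
P_line = I² R_line = (4.601)² × 0.710 = 15.03 W

15.0 W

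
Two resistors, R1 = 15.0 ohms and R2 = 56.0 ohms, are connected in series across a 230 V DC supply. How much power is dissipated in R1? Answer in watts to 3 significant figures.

Series elements share the same current, so find I first, then use P = I²R.
R_total = 15.0 + 56.0 = 71.00 Ω
I = V / R_total = 230 / 71.00 = 3.239 A
P_R1 = I² × R1 = (3.239)² × 15.0 = 157.4 W

157 W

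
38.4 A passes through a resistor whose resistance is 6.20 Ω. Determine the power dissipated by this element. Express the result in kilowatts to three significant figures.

With I and R stated, P = I²R applies in one step.
P = (38.40 A)² × 6.20 Ω = 9142 W

9.14 kW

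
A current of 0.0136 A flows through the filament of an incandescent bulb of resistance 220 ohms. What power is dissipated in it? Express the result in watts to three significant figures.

0.0407 W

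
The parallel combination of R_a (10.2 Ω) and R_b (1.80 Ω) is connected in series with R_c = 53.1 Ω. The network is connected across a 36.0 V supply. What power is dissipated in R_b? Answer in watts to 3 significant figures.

Reduce the parallel combination to a single R_p; the circuit then becomes R_p in series with the remaining resistor.
R_p = (10.2×1.80)/(10.2+1.80) = 1.530 Ω
R_total = R_p + 53.1 = 1.530 + 53.1 = 54.63 Ω
I = V / R_total = 36.0 / 54.63 = 0.6590 A
Voltage across the parallel pair: V_p = I × R_p = 0.6590 × 1.530 = 1.008 V
R_b has V_p across it, so P = V_p²/R_b.
P_R_b = (1.008)² / 1.80 = 0.5647 W

0.565 W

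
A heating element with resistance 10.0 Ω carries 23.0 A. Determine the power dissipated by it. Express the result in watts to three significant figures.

5290 W

The current through and the resistance of the element are both given; use P = I²R.
P = (23.00 A)² × 10.0 Ω = 5290 W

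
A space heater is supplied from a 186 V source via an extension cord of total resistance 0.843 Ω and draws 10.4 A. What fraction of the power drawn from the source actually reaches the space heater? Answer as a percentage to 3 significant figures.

95.3 %

The extension cord carries the full 10.4 A.
P_line = I² R_line = (10.40)² × 0.843 = 91.18 W
P_source = V I = 186 × 10.40 = 1934 W; P_load = 1843 W
η = P_load / P_source = 1843 / 1934 = 0.9529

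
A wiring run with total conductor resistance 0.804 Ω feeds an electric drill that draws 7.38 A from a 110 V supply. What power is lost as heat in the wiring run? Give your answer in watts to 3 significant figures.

43.8 W

The wiring run is a series resistance carrying the load current; its dissipation is I²R_line.
The wiring run carries the full 7.38 A.
P_line = I² R_line = (7.380)² × 0.804 = 43.79 W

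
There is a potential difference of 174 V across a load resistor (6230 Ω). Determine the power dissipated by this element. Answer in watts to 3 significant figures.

We know the drop across the element and its resistance — P = V²/R, one step.
P = (174 V)² / 6230 Ω = 4.860 W

4.86 W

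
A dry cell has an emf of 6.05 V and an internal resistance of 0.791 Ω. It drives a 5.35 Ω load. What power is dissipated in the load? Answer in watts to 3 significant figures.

With r and R in series, I = ε/(r+R); the load dissipates I²R.
I = ε / (r + R) = 6.05 / (0.791 + 5.35) = 0.9852 A
P_load = I² R = (0.9852)² × 5.35 = 5.193 W

5.19 W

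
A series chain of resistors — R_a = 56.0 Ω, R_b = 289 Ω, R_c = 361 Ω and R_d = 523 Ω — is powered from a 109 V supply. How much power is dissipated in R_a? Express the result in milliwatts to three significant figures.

440 mW

The current is common to all series resistors; compute it, then apply P = I²R for the target.
R_total = 56.0 + 289 + 361 + 523 = 1229 Ω
I = V / R_total = 109 / 1229 = 0.08869 A
P_R_a = I² × R_a = (0.08869)² × 56.0 = 0.4405 W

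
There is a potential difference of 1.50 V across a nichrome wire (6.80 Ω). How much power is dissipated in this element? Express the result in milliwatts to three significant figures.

331 mW

Voltage and resistance are given, so P = V²/R is the one-step route.
P = (1.50 V)² / 6.80 Ω = 0.3309 W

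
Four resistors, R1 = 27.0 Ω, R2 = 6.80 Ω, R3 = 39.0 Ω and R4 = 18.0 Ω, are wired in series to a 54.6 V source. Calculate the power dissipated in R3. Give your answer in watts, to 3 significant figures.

14.1 W

Series elements share the same current, so find I first, then use P = I²R.
R_total = 27.0 + 6.80 + 39.0 + 18.0 = 90.80 Ω
I = V / R_total = 54.6 / 90.80 = 0.6013 A
P_R3 = I² × R3 = (0.6013)² × 39.0 = 14.10 W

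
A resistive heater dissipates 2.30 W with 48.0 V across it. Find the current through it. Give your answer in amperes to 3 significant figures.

From P = V I = I²R = V²/R, with the two given quantities we get I = P / V.
I = 2.30 / 48.0 = 0.04792 A

0.0479 A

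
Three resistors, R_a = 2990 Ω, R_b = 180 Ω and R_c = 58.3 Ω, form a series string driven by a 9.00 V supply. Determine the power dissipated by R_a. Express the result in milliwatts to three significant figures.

Every series element carries the same I. Get I from the total resistance, then P = I² × R_a.
R_total = 2990 + 180 + 58.3 = 3228 Ω
I = V / R_total = 9.00 / 3228 = 0.002788 A
P_R_a = I² × R_a = (0.002788)² × 2990 = 0.02324 W

23.2 mW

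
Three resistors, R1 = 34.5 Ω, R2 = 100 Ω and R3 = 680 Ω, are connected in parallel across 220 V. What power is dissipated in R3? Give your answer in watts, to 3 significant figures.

71.2 W

Parallel branches share the same voltage; P = V²/R gives the branch power in one step.
P_R3 = V² / R3 = (220)² / 680 Ω = 71.18 W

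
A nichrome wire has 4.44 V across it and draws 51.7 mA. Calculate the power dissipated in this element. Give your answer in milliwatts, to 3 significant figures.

230 mW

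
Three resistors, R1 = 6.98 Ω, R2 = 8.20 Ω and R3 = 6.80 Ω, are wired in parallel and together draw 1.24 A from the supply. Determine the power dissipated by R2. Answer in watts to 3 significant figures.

1.10 W

The branches share the same voltage, but only the total current is given — find V from the equivalent resistance first.
1/R_eq = 1/6.98 + 1/8.20 + 1/6.80 ⇒ R_eq = 2.426 Ω
V = I_total × R_eq = 1.240 × 2.426 = 3.008 V
P_R2 = V² / R2 = (3.008)² / 8.20 = 1.103 W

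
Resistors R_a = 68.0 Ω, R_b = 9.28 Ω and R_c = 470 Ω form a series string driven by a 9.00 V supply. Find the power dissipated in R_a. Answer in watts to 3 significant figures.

The current is common to all series resistors; compute it, then apply P = I²R for the target.
R_total = 68.0 + 9.28 + 470 = 547.3 Ω
I = V / R_total = 9.00 / 547.3 = 0.01644 A
P_R_a = I² × R_a = (0.01644)² × 68.0 = 0.01839 W

0.0184 W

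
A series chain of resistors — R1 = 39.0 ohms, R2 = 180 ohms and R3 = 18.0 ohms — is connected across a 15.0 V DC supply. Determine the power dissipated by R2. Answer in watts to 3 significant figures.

The current is common to all series resistors; compute it, then apply P = I²R for the target.
R_total = 39.0 + 180 + 18.0 = 237.0 Ω
I = V / R_total = 15.0 / 237.0 = 0.06329 A
P_R2 = I² × R2 = (0.06329)² × 180 = 0.7210 W

0.721 W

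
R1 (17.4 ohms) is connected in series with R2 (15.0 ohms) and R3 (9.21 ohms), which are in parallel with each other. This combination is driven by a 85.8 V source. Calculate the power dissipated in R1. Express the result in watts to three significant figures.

240 W

Replace R2 and R3 with their parallel equivalent so the circuit becomes R1 in series with R_p.
R_p = (15.0×9.21)/(15.0+9.21) = 5.706 Ω
R_total = 17.4 + 5.706 = 23.11 Ω
I = V / R_total = 85.8 / 23.11 = 3.713 A
The full supply current passes through R1: P = I²R.
P_R1 = (3.713)² × 17.4 = 239.9 W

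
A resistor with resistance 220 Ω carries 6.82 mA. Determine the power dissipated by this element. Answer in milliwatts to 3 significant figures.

Knowing I and R, the power is just I²R — no need to find V first.
P = (0.006820 A)² × 220 Ω = 0.01023 W

10.2 mW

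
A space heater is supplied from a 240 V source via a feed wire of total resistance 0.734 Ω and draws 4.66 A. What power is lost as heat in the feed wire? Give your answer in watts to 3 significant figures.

Line loss is just I²R for the cable — we know both I and R_line directly.
The feed wire carries the full 4.66 A.
P_line = I² R_line = (4.660)² × 0.734 = 15.94 W

15.9 W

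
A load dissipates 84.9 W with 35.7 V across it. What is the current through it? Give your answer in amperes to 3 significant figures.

Rearranging the power relation for the two known quantities gives I = P / V.
I = 84.9 / 35.7 = 2.378 A

2.38 A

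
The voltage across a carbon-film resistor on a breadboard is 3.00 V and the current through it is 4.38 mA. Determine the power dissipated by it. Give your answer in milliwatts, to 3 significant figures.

13.1 mW

With V and I both given, power follows immediately from P = V I.
P = 3.00 V × 0.004380 A = 0.01314 W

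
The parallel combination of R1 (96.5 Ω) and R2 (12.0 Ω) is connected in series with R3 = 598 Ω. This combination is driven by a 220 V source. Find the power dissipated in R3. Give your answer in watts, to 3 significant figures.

Combine R1 and R2 into their parallel equivalent first, reducing the network to two series resistors.
R_p = (96.5×12.0)/(96.5+12.0) = 10.67 Ω
R_total = R_p + 598 = 10.67 + 598 = 608.7 Ω
I = V / R_total = 220 / 608.7 = 0.3614 A
R3 carries the full series current, so P = I²R.
P_R3 = (0.3614)² × 598 = 78.12 W

78.1 W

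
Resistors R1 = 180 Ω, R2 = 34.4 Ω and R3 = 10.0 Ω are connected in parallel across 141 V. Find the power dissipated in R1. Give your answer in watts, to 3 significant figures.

110 W

Parallel branches share the same voltage; P = V²/R gives the branch power in one step.
P_R1 = V² / R1 = (141)² / 180 Ω = 110.5 W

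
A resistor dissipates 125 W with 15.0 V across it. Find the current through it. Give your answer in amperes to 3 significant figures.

8.33 A

The two known quantities fix the third via I = P / V.
I = 125 / 15.0 = 8.333 A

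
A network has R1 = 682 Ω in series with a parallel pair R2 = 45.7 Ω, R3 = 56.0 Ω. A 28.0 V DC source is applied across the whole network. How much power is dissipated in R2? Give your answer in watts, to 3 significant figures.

0.0217 W

Replace R2 and R3 with their parallel equivalent so the circuit becomes R1 in series with R_p.
R_p = (45.7×56.0)/(45.7+56.0) = 25.16 Ω
R_total = 682 + 25.16 = 707.2 Ω
I = V / R_total = 28.0 / 707.2 = 0.03959 A
Voltage across the parallel pair: V_p = I × R_p = 0.03959 × 25.16 = 0.9964 V
With V_p across R2, its power is V_p²/R2.
P_R2 = (0.9964)² / 45.7 = 0.02172 W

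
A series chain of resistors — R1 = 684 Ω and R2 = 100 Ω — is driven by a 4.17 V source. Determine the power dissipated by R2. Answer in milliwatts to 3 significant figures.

The current is common to all series resistors; compute it, then apply P = I²R for the target.
R_total = 684 + 100 = 784.0 Ω
I = V / R_total = 4.17 / 784.0 = 0.005319 A
P_R2 = I² × R2 = (0.005319)² × 100 = 0.002829 W

2.83 mW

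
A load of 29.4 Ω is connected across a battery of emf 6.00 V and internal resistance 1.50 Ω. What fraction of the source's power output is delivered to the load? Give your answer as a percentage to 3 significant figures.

95.1 %

Both r and R carry the same current, so the power split is just the resistance split: η = R/(R+r).
η = R / (R + r) = 29.4 / (29.4 + 1.50) = 0.9515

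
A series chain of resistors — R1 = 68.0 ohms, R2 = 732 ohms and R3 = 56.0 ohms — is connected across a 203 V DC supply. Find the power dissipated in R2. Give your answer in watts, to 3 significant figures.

Every series element carries the same I. Get I from the total resistance, then P = I² × R2.
R_total = 68.0 + 732 + 56.0 = 856.0 Ω
I = V / R_total = 203 / 856.0 = 0.2371 A
P_R2 = I² × R2 = (0.2371)² × 732 = 41.17 W

41.2 W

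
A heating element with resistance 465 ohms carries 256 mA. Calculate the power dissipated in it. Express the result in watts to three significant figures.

30.5 W

Knowing I and R, the power is just I²R — no need to find V first.
P = (0.2560 A)² × 465 Ω = 30.47 W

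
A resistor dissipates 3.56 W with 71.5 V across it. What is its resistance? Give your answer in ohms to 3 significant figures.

1440 Ω

From P = V I = I²R = V²/R, with the two given quantities we get R = V² / P.
R = (71.5)² / 3.56 = 1436 Ω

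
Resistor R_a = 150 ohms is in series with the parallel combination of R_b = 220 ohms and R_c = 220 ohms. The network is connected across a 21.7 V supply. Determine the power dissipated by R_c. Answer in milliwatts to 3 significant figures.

383 mW

Reduce the parallel pair to R_p first; the network is then a simple series string.
R_p = (220×220)/(220+220) = 110.0 Ω
R_total = 150 + 110.0 = 260.0 Ω
I = V / R_total = 21.7 / 260.0 = 0.08346 A
Voltage across the parallel pair: V_p = I × R_p = 0.08346 × 110.0 = 9.181 V
R_c sees V_p directly, so P = V_p² / R_c.
P_R_c = (9.181)² / 220 = 0.3831 W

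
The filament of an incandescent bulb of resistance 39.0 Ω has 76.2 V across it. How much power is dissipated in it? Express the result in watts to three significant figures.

149 W

V and R are stated; P = V²/R avoids computing the current.
P = (76.2 V)² / 39.0 Ω = 148.9 W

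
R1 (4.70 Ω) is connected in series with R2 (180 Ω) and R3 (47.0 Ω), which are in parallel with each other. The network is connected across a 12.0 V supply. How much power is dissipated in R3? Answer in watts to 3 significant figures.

Collapse R2‖R3 to a single equivalent, reducing the network to two series elements.
R_p = (180×47.0)/(180+47.0) = 37.27 Ω
R_total = 4.70 + 37.27 = 41.97 Ω
I = V / R_total = 12.0 / 41.97 = 0.2859 A
Voltage across the parallel pair: V_p = I × R_p = 0.2859 × 37.27 = 10.66 V
R3 is across V_p, so use P = V²/R for that branch.
P_R3 = (10.66)² / 47.0 = 2.416 W

2.42 W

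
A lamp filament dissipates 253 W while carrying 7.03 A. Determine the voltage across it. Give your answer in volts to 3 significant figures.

Inverting the appropriate power form: V = P / I.
V = 253 / 7.030 = 35.99 V

36.0 V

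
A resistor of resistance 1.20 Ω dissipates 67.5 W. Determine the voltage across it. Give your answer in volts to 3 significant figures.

The two known quantities fix the third via V = √(P R).
V = √(67.5 × 1.20) = 9.000 V

9.00 V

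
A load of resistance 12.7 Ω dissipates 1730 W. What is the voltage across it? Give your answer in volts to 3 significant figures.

148 V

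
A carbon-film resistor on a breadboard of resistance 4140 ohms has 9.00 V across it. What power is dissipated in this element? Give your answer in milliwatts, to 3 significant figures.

19.6 mW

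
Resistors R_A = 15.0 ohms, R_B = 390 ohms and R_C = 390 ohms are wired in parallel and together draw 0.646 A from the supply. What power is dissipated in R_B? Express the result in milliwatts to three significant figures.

208 mW

Only the total current is stated, so first find the parallel equivalent to get the voltage across the combination.
1/R_eq = 1/15.0 + 1/390 + 1/390 ⇒ R_eq = 13.93 Ω
V = I_total × R_eq = 0.6460 × 13.93 = 8.998 V
P_R_B = V² / R_B = (8.998)² / 390 = 0.2076 W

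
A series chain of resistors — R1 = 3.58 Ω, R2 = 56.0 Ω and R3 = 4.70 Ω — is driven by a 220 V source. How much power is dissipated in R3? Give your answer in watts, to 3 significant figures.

55.1 W

Series elements share the same current, so find I first, then use P = I²R.
R_total = 3.58 + 56.0 + 4.70 = 64.28 Ω
I = V / R_total = 220 / 64.28 = 3.423 A
P_R3 = I² × R3 = (3.423)² × 4.70 = 55.05 W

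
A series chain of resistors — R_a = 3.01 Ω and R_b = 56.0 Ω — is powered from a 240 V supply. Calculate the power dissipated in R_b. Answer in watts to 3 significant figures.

926 W

The current is common to all series resistors; compute it, then apply P = I²R for the target.
R_total = 3.01 + 56.0 = 59.01 Ω
I = V / R_total = 240 / 59.01 = 4.067 A
P_R_b = I² × R_b = (4.067)² × 56.0 = 926.3 W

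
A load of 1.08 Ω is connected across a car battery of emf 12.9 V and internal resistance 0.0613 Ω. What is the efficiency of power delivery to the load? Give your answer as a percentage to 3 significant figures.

94.6 %

η = P_load/(P_load+P_int) = I²R/(I²R+I²r) = R/(R+r) — the I² cancels for series elements.
η = R / (R + r) = 1.08 / (1.08 + 0.0613) = 0.9463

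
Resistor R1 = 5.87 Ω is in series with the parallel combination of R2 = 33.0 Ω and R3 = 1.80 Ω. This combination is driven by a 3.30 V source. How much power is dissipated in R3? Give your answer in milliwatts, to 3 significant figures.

307 mW

Replace R2 and R3 with their parallel equivalent so the circuit becomes R1 in series with R_p.
R_p = (33.0×1.80)/(33.0+1.80) = 1.707 Ω
R_total = 5.87 + 1.707 = 7.577 Ω
I = V / R_total = 3.30 / 7.577 = 0.4355 A
Voltage across the parallel pair: V_p = I × R_p = 0.4355 × 1.707 = 0.7434 V
R3 is across V_p, so use P = V²/R for that branch.
P_R3 = (0.7434)² / 1.80 = 0.3070 W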